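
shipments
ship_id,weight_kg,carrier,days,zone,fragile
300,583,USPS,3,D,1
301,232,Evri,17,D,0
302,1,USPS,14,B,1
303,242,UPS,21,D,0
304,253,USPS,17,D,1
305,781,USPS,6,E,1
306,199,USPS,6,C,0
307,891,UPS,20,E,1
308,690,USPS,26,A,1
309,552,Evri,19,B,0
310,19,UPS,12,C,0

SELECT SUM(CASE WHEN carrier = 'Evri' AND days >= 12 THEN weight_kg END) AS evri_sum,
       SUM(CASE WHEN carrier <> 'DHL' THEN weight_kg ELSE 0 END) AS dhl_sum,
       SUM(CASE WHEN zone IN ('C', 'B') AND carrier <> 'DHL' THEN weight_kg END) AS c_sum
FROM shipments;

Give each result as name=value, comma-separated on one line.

evri_sum=784, dhl_sum=4443, c_sum=771

[evri_sum: carrier = 'Evri' AND days >= 12]
ship_id=300: ✗
ship_id=301: ✓ → 232
ship_id=302: ✗
ship_id=303: ✗
ship_id=304: ✗
ship_id=305: ✗
ship_id=306: ✗
ship_id=307: ✗
ship_id=308: ✗
ship_id=309: ✓ → 552
ship_id=310: ✗
evri_sum = 232 + 552 = 784
—
[dhl_sum: carrier <> 'DHL']
ship_id=300: ✓ → 583
ship_id=301: ✓ → 232
ship_id=302: ✓ → 1
ship_id=303: ✓ → 242
ship_id=304: ✓ → 253
ship_id=305: ✓ → 781
ship_id=306: ✓ → 199
ship_id=307: ✓ → 891
ship_id=308: ✓ → 690
ship_id=309: ✓ → 552
ship_id=310: ✓ → 19
dhl_sum = 583 + 232 + 1 + 242 + 253 + 781 + 199 + 891 + 690 + 552 + 19 = 4443
—
[c_sum: zone IN ('C', 'B') AND carrier <> 'DHL']
ship_id=300: ✗
ship_id=301: ✗
ship_id=302: ✓ → 1
ship_id=303: ✗
ship_id=304: ✗
ship_id=305: ✗
ship_id=306: ✓ → 199
ship_id=307: ✗
ship_id=308: ✗
ship_id=309: ✓ → 552
ship_id=310: ✓ → 19
c_sum = 1 + 199 + 552 + 19 = 771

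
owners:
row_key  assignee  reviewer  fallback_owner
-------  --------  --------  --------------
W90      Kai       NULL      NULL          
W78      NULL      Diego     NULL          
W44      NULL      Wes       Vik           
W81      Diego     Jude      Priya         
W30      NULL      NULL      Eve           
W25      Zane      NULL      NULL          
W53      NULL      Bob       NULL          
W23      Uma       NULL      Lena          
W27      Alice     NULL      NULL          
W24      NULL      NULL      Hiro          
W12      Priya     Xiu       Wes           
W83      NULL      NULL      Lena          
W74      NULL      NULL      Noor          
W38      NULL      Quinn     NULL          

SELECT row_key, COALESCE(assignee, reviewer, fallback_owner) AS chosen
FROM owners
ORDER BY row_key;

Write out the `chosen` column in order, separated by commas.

Priya, Uma, Hiro, Zane, Alice, Eve, Quinn, Wes, Bob, Noor, Diego, Diego, Lena, Kai

row_key=W12: assignee=Priya → Priya
row_key=W23: assignee=Uma → Uma
row_key=W24: assignee=NULL, reviewer=NULL, fallback_owner=Hiro → Hiro
row_key=W25: assignee=Zane → Zane
row_key=W27: assignee=Alice → Alice
row_key=W30: assignee=NULL, reviewer=NULL, fallback_owner=Eve → Eve
row_key=W38: assignee=NULL, reviewer=Quinn → Quinn
row_key=W44: assignee=NULL, reviewer=Wes → Wes
row_key=W53: assignee=NULL, reviewer=Bob → Bob
row_key=W74: assignee=NULL, reviewer=NULL, fallback_owner=Noor → Noor
row_key=W78: assignee=NULL, reviewer=Diego → Diego
row_key=W81: assignee=Diego → Diego
row_key=W83: assignee=NULL, reviewer=NULL, fallback_owner=Lena → Lena
row_key=W90: assignee=Kai → Kai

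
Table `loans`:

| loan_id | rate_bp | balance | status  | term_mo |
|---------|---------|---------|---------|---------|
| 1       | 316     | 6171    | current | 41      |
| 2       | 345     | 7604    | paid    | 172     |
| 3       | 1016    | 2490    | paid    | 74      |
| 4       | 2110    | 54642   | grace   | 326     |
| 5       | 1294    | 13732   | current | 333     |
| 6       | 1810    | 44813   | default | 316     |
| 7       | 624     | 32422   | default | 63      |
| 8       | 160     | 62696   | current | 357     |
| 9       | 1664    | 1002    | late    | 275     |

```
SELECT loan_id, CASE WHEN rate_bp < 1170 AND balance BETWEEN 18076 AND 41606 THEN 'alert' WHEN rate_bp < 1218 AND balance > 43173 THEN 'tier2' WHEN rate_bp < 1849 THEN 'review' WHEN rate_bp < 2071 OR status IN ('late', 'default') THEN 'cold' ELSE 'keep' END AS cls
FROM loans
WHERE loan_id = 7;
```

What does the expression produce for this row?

alert

loan_id = 7: rate_bp=624, balance=32422, status=default, term_mo=63.
rate_bp < 1170 AND balance BETWEEN 18076 AND 41606 → true → alert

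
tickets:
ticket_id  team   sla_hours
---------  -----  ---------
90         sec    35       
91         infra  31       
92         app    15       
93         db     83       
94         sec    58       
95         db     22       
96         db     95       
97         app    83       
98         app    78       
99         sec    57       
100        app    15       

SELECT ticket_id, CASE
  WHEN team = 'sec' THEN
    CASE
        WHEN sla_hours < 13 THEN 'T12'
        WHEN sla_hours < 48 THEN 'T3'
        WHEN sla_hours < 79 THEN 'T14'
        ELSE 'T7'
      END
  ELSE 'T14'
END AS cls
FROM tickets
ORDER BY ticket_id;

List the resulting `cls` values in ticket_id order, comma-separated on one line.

ticket_id=90: team='sec' → inner[sla_hours < 48] → T3
ticket_id=91: team='infra' → outer ELSE → T14
ticket_id=92: team='app' → outer ELSE → T14
ticket_id=93: team='db' → outer ELSE → T14
ticket_id=94: team='sec' → inner[sla_hours < 79] → T14
ticket_id=95: team='db' → outer ELSE → T14
ticket_id=96: team='db' → outer ELSE → T14
ticket_id=97: team='app' → outer ELSE → T14
ticket_id=98: team='app' → outer ELSE → T14
ticket_id=99: team='sec' → inner[sla_hours < 79] → T14
ticket_id=100: team='app' → outer ELSE → T14

T3, T14, T14, T14, T14, T14, T14, T14, T14, T14, T14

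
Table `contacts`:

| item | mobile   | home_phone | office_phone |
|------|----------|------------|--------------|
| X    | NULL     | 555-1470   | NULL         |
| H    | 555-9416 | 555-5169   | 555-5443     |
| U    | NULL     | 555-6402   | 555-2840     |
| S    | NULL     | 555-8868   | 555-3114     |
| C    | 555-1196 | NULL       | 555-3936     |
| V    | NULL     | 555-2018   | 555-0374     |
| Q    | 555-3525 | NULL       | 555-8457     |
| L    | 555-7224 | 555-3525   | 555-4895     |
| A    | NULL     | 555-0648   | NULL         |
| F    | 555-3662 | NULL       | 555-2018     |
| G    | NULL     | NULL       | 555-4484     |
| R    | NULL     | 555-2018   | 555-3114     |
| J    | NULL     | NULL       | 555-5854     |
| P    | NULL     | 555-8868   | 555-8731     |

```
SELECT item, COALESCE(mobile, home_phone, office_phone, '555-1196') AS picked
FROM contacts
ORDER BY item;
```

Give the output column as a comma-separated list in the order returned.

555-0648, 555-1196, 555-3662, 555-4484, 555-9416, 555-5854, 555-7224, 555-8868, 555-3525, 555-2018, 555-8868, 555-6402, 555-2018, 555-1470

item=A: mobile=NULL, home_phone=555-0648 → 555-0648
item=C: mobile=555-1196 → 555-1196
item=F: mobile=555-3662 → 555-3662
item=G: mobile=NULL, home_phone=NULL, office_phone=555-4484 → 555-4484
item=H: mobile=555-9416 → 555-9416
item=J: mobile=NULL, home_phone=NULL, office_phone=555-5854 → 555-5854
item=L: mobile=555-7224 → 555-7224
item=P: mobile=NULL, home_phone=555-8868 → 555-8868
item=Q: mobile=555-3525 → 555-3525
item=R: mobile=NULL, home_phone=555-2018 → 555-2018
item=S: mobile=NULL, home_phone=555-8868 → 555-8868
item=U: mobile=NULL, home_phone=555-6402 → 555-6402
item=V: mobile=NULL, home_phone=555-2018 → 555-2018
item=X: mobile=NULL, home_phone=555-1470 → 555-1470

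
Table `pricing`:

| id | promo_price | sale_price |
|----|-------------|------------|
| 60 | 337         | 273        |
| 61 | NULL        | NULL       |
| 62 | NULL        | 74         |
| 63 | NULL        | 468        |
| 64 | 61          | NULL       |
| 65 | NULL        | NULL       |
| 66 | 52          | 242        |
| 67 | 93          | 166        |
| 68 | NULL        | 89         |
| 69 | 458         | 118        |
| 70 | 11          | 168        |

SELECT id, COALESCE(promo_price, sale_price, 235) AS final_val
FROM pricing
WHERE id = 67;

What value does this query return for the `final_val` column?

93

id = 67: promo_price=93, sale_price=166.
promo_price=93 → 93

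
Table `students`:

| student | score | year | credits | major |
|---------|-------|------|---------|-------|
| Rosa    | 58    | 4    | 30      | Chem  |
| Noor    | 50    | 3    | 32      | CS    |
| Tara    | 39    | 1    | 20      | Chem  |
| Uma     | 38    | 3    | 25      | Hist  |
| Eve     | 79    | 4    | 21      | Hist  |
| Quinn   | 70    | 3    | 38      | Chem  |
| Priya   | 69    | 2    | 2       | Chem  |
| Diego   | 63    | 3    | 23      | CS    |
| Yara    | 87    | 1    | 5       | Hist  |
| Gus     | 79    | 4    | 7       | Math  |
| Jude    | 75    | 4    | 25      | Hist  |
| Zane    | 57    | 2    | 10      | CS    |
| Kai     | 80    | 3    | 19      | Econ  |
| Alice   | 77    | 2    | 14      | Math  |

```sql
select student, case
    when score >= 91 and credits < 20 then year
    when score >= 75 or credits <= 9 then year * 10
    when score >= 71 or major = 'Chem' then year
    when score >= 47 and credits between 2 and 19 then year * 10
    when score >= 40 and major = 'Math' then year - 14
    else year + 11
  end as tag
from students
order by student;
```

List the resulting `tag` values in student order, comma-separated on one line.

20, 14, 40, 40, 40, 30, 14, 20, 3, 4, 1, 14, 10, 20

student=Alice: score >= 75 or credits <= 9 → 20
student=Diego: ELSE → 14
student=Eve: score >= 75 or credits <= 9 → 40
student=Gus: score >= 75 or credits <= 9 → 40
student=Jude: score >= 75 or credits <= 9 → 40
student=Kai: score >= 75 or credits <= 9 → 30
student=Noor: ELSE → 14
student=Priya: score >= 75 or credits <= 9 → 20
student=Quinn: score >= 71 or major = 'Chem' → 3
student=Rosa: score >= 71 or major = 'Chem' → 4
student=Tara: score >= 71 or major = 'Chem' → 1
student=Uma: ELSE → 14
student=Yara: score >= 75 or credits <= 9 → 10
student=Zane: score >= 47 and credits between 2 and 19 → 20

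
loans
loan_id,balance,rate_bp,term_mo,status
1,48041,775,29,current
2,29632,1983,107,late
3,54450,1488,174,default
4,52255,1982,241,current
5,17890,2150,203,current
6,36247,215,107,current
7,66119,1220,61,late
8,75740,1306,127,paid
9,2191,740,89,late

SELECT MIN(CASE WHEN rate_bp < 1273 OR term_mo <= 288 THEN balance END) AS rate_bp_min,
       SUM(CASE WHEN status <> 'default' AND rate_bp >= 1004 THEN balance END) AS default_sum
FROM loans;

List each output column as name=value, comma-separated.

rate_bp_min=2191, default_sum=241636

[rate_bp_min: rate_bp < 1273 OR term_mo <= 288]
loan_id=1: ✓ → 48041
loan_id=2: ✓ → 29632
loan_id=3: ✓ → 54450
loan_id=4: ✓ → 52255
loan_id=5: ✓ → 17890
loan_id=6: ✓ → 36247
loan_id=7: ✓ → 66119
loan_id=8: ✓ → 75740
loan_id=9: ✓ → 2191
rate_bp_min = MIN(48041, 29632, 54450, 52255, 17890, 36247, 66119, 75740, 2191) = 2191
—
[default_sum: status <> 'default' AND rate_bp >= 1004]
loan_id=1: ✗
loan_id=2: ✓ → 29632
loan_id=3: ✗
loan_id=4: ✓ → 52255
loan_id=5: ✓ → 17890
loan_id=6: ✗
loan_id=7: ✓ → 66119
loan_id=8: ✓ → 75740
loan_id=9: ✗
default_sum = 29632 + 52255 + 17890 + 66119 + 75740 = 241636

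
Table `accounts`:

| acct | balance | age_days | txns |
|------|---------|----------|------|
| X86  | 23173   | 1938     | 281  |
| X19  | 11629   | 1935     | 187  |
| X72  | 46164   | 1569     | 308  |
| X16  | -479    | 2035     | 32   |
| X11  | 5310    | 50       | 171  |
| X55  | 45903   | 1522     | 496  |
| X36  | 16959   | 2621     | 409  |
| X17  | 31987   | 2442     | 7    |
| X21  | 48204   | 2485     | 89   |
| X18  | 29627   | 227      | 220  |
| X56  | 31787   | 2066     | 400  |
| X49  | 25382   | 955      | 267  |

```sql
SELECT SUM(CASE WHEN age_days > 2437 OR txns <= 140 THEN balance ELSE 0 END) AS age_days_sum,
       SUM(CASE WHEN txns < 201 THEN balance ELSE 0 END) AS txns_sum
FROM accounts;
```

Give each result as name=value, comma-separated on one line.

age_days_sum=96671, txns_sum=96651

[age_days_sum: age_days > 2437 OR txns <= 140]
acct=X86: ✗
acct=X19: ✗
acct=X72: ✗
acct=X16: ✓ → -479
acct=X11: ✗
acct=X55: ✗
acct=X36: ✓ → 16959
acct=X17: ✓ → 31987
acct=X21: ✓ → 48204
acct=X18: ✗
acct=X56: ✗
acct=X49: ✗
age_days_sum = -479 + 16959 + 31987 + 48204 = 96671
—
[txns_sum: txns < 201]
acct=X86: ✗
acct=X19: ✓ → 11629
acct=X72: ✗
acct=X16: ✓ → -479
acct=X11: ✓ → 5310
acct=X55: ✗
acct=X36: ✗
acct=X17: ✓ → 31987
acct=X21: ✓ → 48204
acct=X18: ✗
acct=X56: ✗
acct=X49: ✗
txns_sum = 11629 + -479 + 5310 + 31987 + 48204 = 96651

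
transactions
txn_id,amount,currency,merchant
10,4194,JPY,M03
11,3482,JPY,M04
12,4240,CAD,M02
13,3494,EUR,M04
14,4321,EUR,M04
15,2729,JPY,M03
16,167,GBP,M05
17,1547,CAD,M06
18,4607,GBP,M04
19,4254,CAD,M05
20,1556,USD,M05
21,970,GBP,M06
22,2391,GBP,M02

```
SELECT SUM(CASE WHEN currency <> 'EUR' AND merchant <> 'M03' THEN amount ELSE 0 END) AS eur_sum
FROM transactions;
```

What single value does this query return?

23214

txn_id=10: ✗
txn_id=11: ✓ → 3482
txn_id=12: ✓ → 4240
txn_id=13: ✗
txn_id=14: ✗
txn_id=15: ✗
txn_id=16: ✓ → 167
txn_id=17: ✓ → 1547
txn_id=18: ✓ → 4607
txn_id=19: ✓ → 4254
txn_id=20: ✓ → 1556
txn_id=21: ✓ → 970
txn_id=22: ✓ → 2391
eur_sum = 3482 + 4240 + 167 + 1547 + 4607 + 4254 + 1556 + 970 + 2391 = 23214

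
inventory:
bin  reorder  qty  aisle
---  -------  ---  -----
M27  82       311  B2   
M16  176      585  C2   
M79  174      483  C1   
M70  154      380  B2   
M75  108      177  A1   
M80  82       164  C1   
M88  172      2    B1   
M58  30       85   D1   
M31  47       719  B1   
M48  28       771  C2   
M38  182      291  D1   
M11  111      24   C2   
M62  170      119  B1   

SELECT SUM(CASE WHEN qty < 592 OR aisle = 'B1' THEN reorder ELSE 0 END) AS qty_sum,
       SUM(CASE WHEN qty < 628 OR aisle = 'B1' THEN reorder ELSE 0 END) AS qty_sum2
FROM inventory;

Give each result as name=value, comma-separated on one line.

qty_sum=1488, qty_sum2=1488

[qty_sum: qty < 592 OR aisle = 'B1']
bin=M27: ✓ → 82
bin=M16: ✓ → 176
bin=M79: ✓ → 174
bin=M70: ✓ → 154
bin=M75: ✓ → 108
bin=M80: ✓ → 82
bin=M88: ✓ → 172
bin=M58: ✓ → 30
bin=M31: ✓ → 47
bin=M48: ✗
bin=M38: ✓ → 182
bin=M11: ✓ → 111
bin=M62: ✓ → 170
qty_sum = 82 + 176 + 174 + 154 + 108 + 82 + 172 + 30 + 47 + 182 + 111 + 170 = 1488
—
[qty_sum2: qty < 628 OR aisle = 'B1']
bin=M27: ✓ → 82
bin=M16: ✓ → 176
bin=M79: ✓ → 174
bin=M70: ✓ → 154
bin=M75: ✓ → 108
bin=M80: ✓ → 82
bin=M88: ✓ → 172
bin=M58: ✓ → 30
bin=M31: ✓ → 47
bin=M48: ✗
bin=M38: ✓ → 182
bin=M11: ✓ → 111
bin=M62: ✓ → 170
qty_sum2 = 82 + 176 + 174 + 154 + 108 + 82 + 172 + 30 + 47 + 182 + 111 + 170 = 1488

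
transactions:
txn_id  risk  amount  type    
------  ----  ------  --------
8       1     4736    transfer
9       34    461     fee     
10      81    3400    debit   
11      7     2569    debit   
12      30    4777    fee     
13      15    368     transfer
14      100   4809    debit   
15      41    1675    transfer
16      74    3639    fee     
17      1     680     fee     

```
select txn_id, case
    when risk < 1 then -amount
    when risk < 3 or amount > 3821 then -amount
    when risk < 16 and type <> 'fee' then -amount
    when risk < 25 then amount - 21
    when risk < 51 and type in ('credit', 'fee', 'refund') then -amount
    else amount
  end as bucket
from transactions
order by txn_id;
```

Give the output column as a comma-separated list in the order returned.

-4736, -461, 3400, -2569, -4777, -368, -4809, 1675, 3639, -680

txn_id=8: risk < 3 or amount > 3821 → -4736
txn_id=9: risk < 51 and type in ('credit', 'fee', 'refund') → -461
txn_id=10: ELSE → 3400
txn_id=11: risk < 16 and type <> 'fee' → -2569
txn_id=12: risk < 3 or amount > 3821 → -4777
txn_id=13: risk < 16 and type <> 'fee' → -368
txn_id=14: risk < 3 or amount > 3821 → -4809
txn_id=15: ELSE → 1675
txn_id=16: ELSE → 3639
txn_id=17: risk < 3 or amount > 3821 → -680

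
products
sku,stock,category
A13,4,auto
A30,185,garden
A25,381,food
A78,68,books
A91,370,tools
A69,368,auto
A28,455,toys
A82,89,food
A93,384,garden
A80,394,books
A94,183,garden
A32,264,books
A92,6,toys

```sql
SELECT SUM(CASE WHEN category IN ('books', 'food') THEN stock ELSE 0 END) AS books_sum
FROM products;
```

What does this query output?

sku=A13: ✗
sku=A30: ✗
sku=A25: ✓ → 381
sku=A78: ✓ → 68
sku=A91: ✗
sku=A69: ✗
sku=A28: ✗
sku=A82: ✓ → 89
sku=A93: ✗
sku=A80: ✓ → 394
sku=A94: ✗
sku=A32: ✓ → 264
sku=A92: ✗
books_sum = 381 + 68 + 89 + 394 + 264 = 1196

1196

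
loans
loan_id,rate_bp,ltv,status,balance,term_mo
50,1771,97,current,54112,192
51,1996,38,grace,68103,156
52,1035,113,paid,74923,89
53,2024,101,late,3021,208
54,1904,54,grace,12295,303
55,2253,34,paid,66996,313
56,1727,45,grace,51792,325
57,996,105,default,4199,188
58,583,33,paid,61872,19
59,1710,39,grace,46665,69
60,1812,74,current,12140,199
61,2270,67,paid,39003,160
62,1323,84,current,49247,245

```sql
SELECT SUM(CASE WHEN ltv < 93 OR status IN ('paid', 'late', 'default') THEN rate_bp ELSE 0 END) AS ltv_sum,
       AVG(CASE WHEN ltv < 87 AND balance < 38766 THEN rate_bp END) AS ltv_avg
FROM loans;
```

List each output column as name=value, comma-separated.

ltv_sum=19633, ltv_avg=1858

[ltv_sum: ltv < 93 OR status IN ('paid', 'late', 'default')]
loan_id=50: ✗
loan_id=51: ✓ → 1996
loan_id=52: ✓ → 1035
loan_id=53: ✓ → 2024
loan_id=54: ✓ → 1904
loan_id=55: ✓ → 2253
loan_id=56: ✓ → 1727
loan_id=57: ✓ → 996
loan_id=58: ✓ → 583
loan_id=59: ✓ → 1710
loan_id=60: ✓ → 1812
loan_id=61: ✓ → 2270
loan_id=62: ✓ → 1323
ltv_sum = 1996 + 1035 + 2024 + 1904 + 2253 + 1727 + 996 + 583 + 1710 + 1812 + 2270 + 1323 = 19633
—
[ltv_avg: ltv < 87 AND balance < 38766]
loan_id=50: ✗
loan_id=51: ✗
loan_id=52: ✗
loan_id=53: ✗
loan_id=54: ✓ → 1904
loan_id=55: ✗
loan_id=56: ✗
loan_id=57: ✗
loan_id=58: ✗
loan_id=59: ✗
loan_id=60: ✓ → 1812
loan_id=61: ✗
loan_id=62: ✗
ltv_avg = (1904 + 1812) / 2 = 1858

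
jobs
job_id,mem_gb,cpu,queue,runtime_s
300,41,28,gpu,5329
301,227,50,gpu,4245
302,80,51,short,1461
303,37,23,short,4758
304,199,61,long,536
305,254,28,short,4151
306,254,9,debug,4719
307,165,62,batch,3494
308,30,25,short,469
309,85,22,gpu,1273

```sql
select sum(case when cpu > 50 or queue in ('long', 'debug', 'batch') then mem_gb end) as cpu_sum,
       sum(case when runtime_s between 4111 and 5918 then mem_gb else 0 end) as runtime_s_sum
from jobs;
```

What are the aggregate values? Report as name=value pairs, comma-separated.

[cpu_sum: cpu > 50 or queue in ('long', 'debug', 'batch')]
job_id=300: ✗
job_id=301: ✗
job_id=302: ✓ → 80
job_id=303: ✗
job_id=304: ✓ → 199
job_id=305: ✗
job_id=306: ✓ → 254
job_id=307: ✓ → 165
job_id=308: ✗
job_id=309: ✗
cpu_sum = 80 + 199 + 254 + 165 = 698
—
[runtime_s_sum: runtime_s between 4111 and 5918]
job_id=300: ✓ → 41
job_id=301: ✓ → 227
job_id=302: ✗
job_id=303: ✓ → 37
job_id=304: ✗
job_id=305: ✓ → 254
job_id=306: ✓ → 254
job_id=307: ✗
job_id=308: ✗
job_id=309: ✗
runtime_s_sum = 41 + 227 + 37 + 254 + 254 = 813

cpu_sum=698, runtime_s_sum=813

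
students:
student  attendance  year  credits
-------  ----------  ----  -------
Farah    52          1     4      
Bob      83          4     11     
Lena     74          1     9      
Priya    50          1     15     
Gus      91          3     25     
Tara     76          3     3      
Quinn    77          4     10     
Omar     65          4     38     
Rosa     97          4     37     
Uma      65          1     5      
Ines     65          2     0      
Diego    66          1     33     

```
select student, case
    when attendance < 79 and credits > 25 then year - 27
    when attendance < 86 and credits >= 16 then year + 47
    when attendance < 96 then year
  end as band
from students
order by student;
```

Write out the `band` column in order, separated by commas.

4, -26, 1, 3, 2, 1, -23, 1, 4, NULL, 3, 1

student=Bob: attendance < 96 → 4
student=Diego: attendance < 79 and credits > 25 → -26
student=Farah: attendance < 96 → 1
student=Gus: attendance < 96 → 3
student=Ines: attendance < 96 → 2
student=Lena: attendance < 96 → 1
student=Omar: attendance < 79 and credits > 25 → -23
student=Priya: attendance < 96 → 1
student=Quinn: attendance < 96 → 4
student=Rosa: (no match → NULL) → NULL
student=Tara: attendance < 96 → 3
student=Uma: attendance < 96 → 1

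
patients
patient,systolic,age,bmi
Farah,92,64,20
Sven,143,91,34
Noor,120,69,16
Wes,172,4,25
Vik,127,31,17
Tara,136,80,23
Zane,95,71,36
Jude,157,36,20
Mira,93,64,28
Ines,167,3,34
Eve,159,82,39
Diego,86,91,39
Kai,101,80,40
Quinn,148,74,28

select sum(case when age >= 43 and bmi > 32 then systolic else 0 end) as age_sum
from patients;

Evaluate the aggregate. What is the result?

patient=Farah: ✗
patient=Sven: ✓ → 143
patient=Noor: ✗
patient=Wes: ✗
patient=Vik: ✗
patient=Tara: ✗
patient=Zane: ✓ → 95
patient=Jude: ✗
patient=Mira: ✗
patient=Ines: ✗
patient=Eve: ✓ → 159
patient=Diego: ✓ → 86
patient=Kai: ✓ → 101
patient=Quinn: ✗
age_sum = 143 + 95 + 159 + 86 + 101 = 584

584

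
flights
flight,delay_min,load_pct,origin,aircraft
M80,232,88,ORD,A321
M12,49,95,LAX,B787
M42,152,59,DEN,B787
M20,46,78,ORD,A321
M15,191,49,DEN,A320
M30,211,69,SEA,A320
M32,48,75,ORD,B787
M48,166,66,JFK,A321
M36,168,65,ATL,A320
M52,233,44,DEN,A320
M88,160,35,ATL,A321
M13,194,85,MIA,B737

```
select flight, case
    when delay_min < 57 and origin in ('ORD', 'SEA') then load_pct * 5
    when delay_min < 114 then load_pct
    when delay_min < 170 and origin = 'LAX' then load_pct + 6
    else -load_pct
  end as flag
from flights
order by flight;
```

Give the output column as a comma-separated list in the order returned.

flight=M12: delay_min < 114 → 95
flight=M13: ELSE → -85
flight=M15: ELSE → -49
flight=M20: delay_min < 57 and origin in ('ORD', 'SEA') → 390
flight=M30: ELSE → -69
flight=M32: delay_min < 57 and origin in ('ORD', 'SEA') → 375
flight=M36: ELSE → -65
flight=M42: ELSE → -59
flight=M48: ELSE → -66
flight=M52: ELSE → -44
flight=M80: ELSE → -88
flight=M88: ELSE → -35

95, -85, -49, 390, -69, 375, -65, -59, -66, -44, -88, -35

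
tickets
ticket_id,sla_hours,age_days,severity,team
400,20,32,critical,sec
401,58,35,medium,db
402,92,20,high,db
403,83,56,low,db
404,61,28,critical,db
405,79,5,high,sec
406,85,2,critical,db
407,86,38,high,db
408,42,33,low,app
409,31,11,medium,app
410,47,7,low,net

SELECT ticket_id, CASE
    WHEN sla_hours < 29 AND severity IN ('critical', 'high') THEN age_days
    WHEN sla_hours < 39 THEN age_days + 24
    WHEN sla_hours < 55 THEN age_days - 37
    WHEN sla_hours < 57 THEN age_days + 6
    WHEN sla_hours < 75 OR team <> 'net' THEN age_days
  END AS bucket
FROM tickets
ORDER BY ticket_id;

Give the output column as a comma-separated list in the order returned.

32, 35, 20, 56, 28, 5, 2, 38, -4, 35, -30

ticket_id=400: sla_hours < 29 AND severity IN ('critical', 'high') → 32
ticket_id=401: sla_hours < 75 OR team <> 'net' → 35
ticket_id=402: sla_hours < 75 OR team <> 'net' → 20
ticket_id=403: sla_hours < 75 OR team <> 'net' → 56
ticket_id=404: sla_hours < 75 OR team <> 'net' → 28
ticket_id=405: sla_hours < 75 OR team <> 'net' → 5
ticket_id=406: sla_hours < 75 OR team <> 'net' → 2
ticket_id=407: sla_hours < 75 OR team <> 'net' → 38
ticket_id=408: sla_hours < 55 → -4
ticket_id=409: sla_hours < 39 → 35
ticket_id=410: sla_hours < 55 → -30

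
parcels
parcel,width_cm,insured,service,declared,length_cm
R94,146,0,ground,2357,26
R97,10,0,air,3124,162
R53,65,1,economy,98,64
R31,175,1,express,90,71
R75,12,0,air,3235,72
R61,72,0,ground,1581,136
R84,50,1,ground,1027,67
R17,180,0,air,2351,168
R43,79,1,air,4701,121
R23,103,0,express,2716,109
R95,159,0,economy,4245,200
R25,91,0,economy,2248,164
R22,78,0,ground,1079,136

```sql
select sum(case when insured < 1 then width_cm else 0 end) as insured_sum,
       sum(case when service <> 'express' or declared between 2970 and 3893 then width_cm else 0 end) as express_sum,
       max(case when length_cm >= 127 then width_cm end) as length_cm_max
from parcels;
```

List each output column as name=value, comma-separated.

[insured_sum: insured < 1]
parcel=R94: ✓ → 146
parcel=R97: ✓ → 10
parcel=R53: ✗
parcel=R31: ✗
parcel=R75: ✓ → 12
parcel=R61: ✓ → 72
parcel=R84: ✗
parcel=R17: ✓ → 180
parcel=R43: ✗
parcel=R23: ✓ → 103
parcel=R95: ✓ → 159
parcel=R25: ✓ → 91
parcel=R22: ✓ → 78
insured_sum = 146 + 10 + 12 + 72 + 180 + 103 + 159 + 91 + 78 = 851
—
[express_sum: service <> 'express' or declared between 2970 and 3893]
parcel=R94: ✓ → 146
parcel=R97: ✓ → 10
parcel=R53: ✓ → 65
parcel=R31: ✗
parcel=R75: ✓ → 12
parcel=R61: ✓ → 72
parcel=R84: ✓ → 50
parcel=R17: ✓ → 180
parcel=R43: ✓ → 79
parcel=R23: ✗
parcel=R95: ✓ → 159
parcel=R25: ✓ → 91
parcel=R22: ✓ → 78
express_sum = 146 + 10 + 65 + 12 + 72 + 50 + 180 + 79 + 159 + 91 + 78 = 942
—
[length_cm_max: length_cm >= 127]
parcel=R94: ✗
parcel=R97: ✓ → 10
parcel=R53: ✗
parcel=R31: ✗
parcel=R75: ✗
parcel=R61: ✓ → 72
parcel=R84: ✗
parcel=R17: ✓ → 180
parcel=R43: ✗
parcel=R23: ✗
parcel=R95: ✓ → 159
parcel=R25: ✓ → 91
parcel=R22: ✓ → 78
length_cm_max = MAX(10, 72, 180, 159, 91, 78) = 180

insured_sum=851, express_sum=942, length_cm_max=180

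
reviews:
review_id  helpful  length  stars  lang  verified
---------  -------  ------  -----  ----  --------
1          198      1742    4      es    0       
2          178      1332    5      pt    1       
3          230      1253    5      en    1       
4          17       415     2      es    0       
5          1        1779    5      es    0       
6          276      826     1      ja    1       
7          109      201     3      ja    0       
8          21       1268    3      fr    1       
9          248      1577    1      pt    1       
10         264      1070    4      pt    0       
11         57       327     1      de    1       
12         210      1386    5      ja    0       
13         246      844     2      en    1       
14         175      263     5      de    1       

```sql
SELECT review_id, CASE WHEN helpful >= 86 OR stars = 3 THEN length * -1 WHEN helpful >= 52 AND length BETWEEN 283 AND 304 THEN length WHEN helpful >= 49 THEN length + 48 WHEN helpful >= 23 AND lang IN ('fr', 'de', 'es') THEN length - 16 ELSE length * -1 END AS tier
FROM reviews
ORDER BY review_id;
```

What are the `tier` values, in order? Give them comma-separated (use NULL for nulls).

review_id=1: helpful >= 86 OR stars = 3 → -1742
review_id=2: helpful >= 86 OR stars = 3 → -1332
review_id=3: helpful >= 86 OR stars = 3 → -1253
review_id=4: ELSE → -415
review_id=5: ELSE → -1779
review_id=6: helpful >= 86 OR stars = 3 → -826
review_id=7: helpful >= 86 OR stars = 3 → -201
review_id=8: helpful >= 86 OR stars = 3 → -1268
review_id=9: helpful >= 86 OR stars = 3 → -1577
review_id=10: helpful >= 86 OR stars = 3 → -1070
review_id=11: helpful >= 49 → 375
review_id=12: helpful >= 86 OR stars = 3 → -1386
review_id=13: helpful >= 86 OR stars = 3 → -844
review_id=14: helpful >= 86 OR stars = 3 → -263

-1742, -1332, -1253, -415, -1779, -826, -201, -1268, -1577, -1070, 375, -1386, -844, -263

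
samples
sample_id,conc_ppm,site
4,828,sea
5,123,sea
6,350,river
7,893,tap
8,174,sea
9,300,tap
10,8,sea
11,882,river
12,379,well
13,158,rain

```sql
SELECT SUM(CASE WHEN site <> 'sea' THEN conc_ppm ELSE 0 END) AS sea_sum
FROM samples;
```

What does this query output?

sample_id=4: ✗
sample_id=5: ✗
sample_id=6: ✓ → 350
sample_id=7: ✓ → 893
sample_id=8: ✗
sample_id=9: ✓ → 300
sample_id=10: ✗
sample_id=11: ✓ → 882
sample_id=12: ✓ → 379
sample_id=13: ✓ → 158
sea_sum = 350 + 893 + 300 + 882 + 379 + 158 = 2962

2962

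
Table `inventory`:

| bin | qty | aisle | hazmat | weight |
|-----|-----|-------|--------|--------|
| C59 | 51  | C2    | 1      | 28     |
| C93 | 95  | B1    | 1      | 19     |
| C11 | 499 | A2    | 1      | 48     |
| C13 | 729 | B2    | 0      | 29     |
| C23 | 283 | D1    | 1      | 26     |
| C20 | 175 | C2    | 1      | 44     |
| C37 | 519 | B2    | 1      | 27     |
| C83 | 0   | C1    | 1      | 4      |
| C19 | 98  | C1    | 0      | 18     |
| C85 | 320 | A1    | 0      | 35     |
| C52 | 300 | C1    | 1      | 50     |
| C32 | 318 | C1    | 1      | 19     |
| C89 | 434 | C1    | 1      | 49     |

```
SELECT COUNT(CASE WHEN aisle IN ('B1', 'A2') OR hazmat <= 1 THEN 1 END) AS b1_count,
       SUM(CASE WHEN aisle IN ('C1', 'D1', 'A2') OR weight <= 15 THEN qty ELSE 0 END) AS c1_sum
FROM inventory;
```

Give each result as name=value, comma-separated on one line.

b1_count=13, c1_sum=1932

[b1_count: aisle IN ('B1', 'A2') OR hazmat <= 1]
bin=C59: ✓ → 1
bin=C93: ✓ → 1
bin=C11: ✓ → 1
bin=C13: ✓ → 1
bin=C23: ✓ → 1
bin=C20: ✓ → 1
bin=C37: ✓ → 1
bin=C83: ✓ → 1
bin=C19: ✓ → 1
bin=C85: ✓ → 1
bin=C52: ✓ → 1
bin=C32: ✓ → 1
bin=C89: ✓ → 1
b1_count = COUNT(1, 1, 1, 1, 1, 1, 1, 1, 1, 1, 1, 1, 1) = 13
—
[c1_sum: aisle IN ('C1', 'D1', 'A2') OR weight <= 15]
bin=C59: ✗
bin=C93: ✗
bin=C11: ✓ → 499
bin=C13: ✗
bin=C23: ✓ → 283
bin=C20: ✗
bin=C37: ✗
bin=C83: ✓ → 0
bin=C19: ✓ → 98
bin=C85: ✗
bin=C52: ✓ → 300
bin=C32: ✓ → 318
bin=C89: ✓ → 434
c1_sum = 499 + 283 + 98 + 300 + 318 + 434 = 1932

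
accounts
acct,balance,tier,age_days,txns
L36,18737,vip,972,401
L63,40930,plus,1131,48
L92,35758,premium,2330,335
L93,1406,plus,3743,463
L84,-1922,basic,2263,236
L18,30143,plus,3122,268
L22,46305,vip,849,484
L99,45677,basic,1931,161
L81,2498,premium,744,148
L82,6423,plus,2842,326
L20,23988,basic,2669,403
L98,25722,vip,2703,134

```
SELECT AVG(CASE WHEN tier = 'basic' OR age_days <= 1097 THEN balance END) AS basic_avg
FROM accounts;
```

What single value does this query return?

acct=L36: ✓ → 18737
acct=L63: ✗
acct=L92: ✗
acct=L93: ✗
acct=L84: ✓ → -1922
acct=L18: ✗
acct=L22: ✓ → 46305
acct=L99: ✓ → 45677
acct=L81: ✓ → 2498
acct=L82: ✗
acct=L20: ✓ → 23988
acct=L98: ✗
basic_avg = (18737 + -1922 + 46305 + 45677 + 2498 + 23988) / 6 = 22547.1666666667

22547.1666666667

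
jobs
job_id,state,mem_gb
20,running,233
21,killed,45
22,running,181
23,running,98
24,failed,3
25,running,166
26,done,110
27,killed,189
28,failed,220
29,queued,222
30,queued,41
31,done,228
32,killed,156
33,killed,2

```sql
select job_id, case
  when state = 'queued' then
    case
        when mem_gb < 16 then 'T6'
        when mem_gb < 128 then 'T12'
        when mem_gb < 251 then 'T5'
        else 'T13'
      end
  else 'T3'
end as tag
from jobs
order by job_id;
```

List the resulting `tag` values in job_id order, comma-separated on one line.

job_id=20: state='running' → outer ELSE → T3
job_id=21: state='killed' → outer ELSE → T3
job_id=22: state='running' → outer ELSE → T3
job_id=23: state='running' → outer ELSE → T3
job_id=24: state='failed' → outer ELSE → T3
job_id=25: state='running' → outer ELSE → T3
job_id=26: state='done' → outer ELSE → T3
job_id=27: state='killed' → outer ELSE → T3
job_id=28: state='failed' → outer ELSE → T3
job_id=29: state='queued' → inner[mem_gb < 251] → T5
job_id=30: state='queued' → inner[mem_gb < 128] → T12
job_id=31: state='done' → outer ELSE → T3
job_id=32: state='killed' → outer ELSE → T3
job_id=33: state='killed' → outer ELSE → T3

T3, T3, T3, T3, T3, T3, T3, T3, T3, T5, T12, T3, T3, T3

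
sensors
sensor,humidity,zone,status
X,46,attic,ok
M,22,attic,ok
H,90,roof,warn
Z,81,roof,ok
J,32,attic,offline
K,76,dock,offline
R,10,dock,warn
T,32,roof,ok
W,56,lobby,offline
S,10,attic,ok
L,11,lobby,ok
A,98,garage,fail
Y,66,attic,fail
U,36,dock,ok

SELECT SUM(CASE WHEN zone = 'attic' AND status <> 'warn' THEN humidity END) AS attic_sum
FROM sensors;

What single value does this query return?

sensor=X: ✓ → 46
sensor=M: ✓ → 22
sensor=H: ✗
sensor=Z: ✗
sensor=J: ✓ → 32
sensor=K: ✗
sensor=R: ✗
sensor=T: ✗
sensor=W: ✗
sensor=S: ✓ → 10
sensor=L: ✗
sensor=A: ✗
sensor=Y: ✓ → 66
sensor=U: ✗
attic_sum = 46 + 22 + 32 + 10 + 66 = 176

176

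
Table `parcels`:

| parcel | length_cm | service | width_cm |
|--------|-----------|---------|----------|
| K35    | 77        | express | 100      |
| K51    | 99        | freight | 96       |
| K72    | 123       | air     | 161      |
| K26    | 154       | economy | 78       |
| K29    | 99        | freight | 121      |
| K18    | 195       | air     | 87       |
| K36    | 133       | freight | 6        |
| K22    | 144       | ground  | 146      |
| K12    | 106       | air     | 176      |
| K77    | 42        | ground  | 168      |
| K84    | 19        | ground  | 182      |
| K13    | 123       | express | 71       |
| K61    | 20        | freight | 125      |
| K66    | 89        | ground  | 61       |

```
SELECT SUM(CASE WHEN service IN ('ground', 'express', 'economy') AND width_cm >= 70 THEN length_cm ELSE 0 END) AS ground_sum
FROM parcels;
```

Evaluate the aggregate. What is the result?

parcel=K35: ✓ → 77
parcel=K51: ✗
parcel=K72: ✗
parcel=K26: ✓ → 154
parcel=K29: ✗
parcel=K18: ✗
parcel=K36: ✗
parcel=K22: ✓ → 144
parcel=K12: ✗
parcel=K77: ✓ → 42
parcel=K84: ✓ → 19
parcel=K13: ✓ → 123
parcel=K61: ✗
parcel=K66: ✗
ground_sum = 77 + 154 + 144 + 42 + 19 + 123 = 559

559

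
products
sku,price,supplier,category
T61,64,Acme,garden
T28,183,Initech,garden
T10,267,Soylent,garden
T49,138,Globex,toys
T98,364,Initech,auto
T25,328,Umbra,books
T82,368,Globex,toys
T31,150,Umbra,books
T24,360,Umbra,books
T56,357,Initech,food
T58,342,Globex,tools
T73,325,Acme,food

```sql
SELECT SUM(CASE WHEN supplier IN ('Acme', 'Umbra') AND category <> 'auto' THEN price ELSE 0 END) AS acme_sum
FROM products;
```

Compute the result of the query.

1227

sku=T61: ✓ → 64
sku=T28: ✗
sku=T10: ✗
sku=T49: ✗
sku=T98: ✗
sku=T25: ✓ → 328
sku=T82: ✗
sku=T31: ✓ → 150
sku=T24: ✓ → 360
sku=T56: ✗
sku=T58: ✗
sku=T73: ✓ → 325
acme_sum = 64 + 328 + 150 + 360 + 325 = 1227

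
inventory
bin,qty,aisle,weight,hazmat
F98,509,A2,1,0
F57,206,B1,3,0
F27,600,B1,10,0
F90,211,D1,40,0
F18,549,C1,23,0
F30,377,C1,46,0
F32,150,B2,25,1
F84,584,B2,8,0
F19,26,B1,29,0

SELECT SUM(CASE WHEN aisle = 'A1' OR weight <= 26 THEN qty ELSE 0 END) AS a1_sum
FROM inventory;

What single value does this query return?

2598

bin=F98: ✓ → 509
bin=F57: ✓ → 206
bin=F27: ✓ → 600
bin=F90: ✗
bin=F18: ✓ → 549
bin=F30: ✗
bin=F32: ✓ → 150
bin=F84: ✓ → 584
bin=F19: ✗
a1_sum = 509 + 206 + 600 + 549 + 150 + 584 = 2598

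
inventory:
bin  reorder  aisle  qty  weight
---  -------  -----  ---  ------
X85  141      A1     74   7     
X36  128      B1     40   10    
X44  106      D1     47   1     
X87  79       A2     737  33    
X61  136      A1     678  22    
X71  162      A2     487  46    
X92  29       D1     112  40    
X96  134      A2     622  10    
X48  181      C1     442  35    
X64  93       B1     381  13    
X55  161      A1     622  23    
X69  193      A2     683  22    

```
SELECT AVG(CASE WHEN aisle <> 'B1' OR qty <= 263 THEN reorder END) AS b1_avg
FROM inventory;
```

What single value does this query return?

131.8181818182

bin=X85: ✓ → 141
bin=X36: ✓ → 128
bin=X44: ✓ → 106
bin=X87: ✓ → 79
bin=X61: ✓ → 136
bin=X71: ✓ → 162
bin=X92: ✓ → 29
bin=X96: ✓ → 134
bin=X48: ✓ → 181
bin=X64: ✗
bin=X55: ✓ → 161
bin=X69: ✓ → 193
b1_avg = (141 + 128 + 106 + 79 + 136 + 162 + 29 + 134 + 181 + 161 + 193) / 11 = 131.8181818182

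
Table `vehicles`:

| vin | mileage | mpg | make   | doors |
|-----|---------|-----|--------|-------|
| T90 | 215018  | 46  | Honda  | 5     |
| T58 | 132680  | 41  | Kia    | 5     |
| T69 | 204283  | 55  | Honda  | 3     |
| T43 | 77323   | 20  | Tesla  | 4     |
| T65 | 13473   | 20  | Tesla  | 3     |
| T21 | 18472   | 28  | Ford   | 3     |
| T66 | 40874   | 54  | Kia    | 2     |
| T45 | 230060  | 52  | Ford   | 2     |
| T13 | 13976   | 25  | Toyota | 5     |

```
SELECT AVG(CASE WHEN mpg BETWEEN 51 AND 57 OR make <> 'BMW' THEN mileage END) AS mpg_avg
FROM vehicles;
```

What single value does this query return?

105128.7777777778

vin=T90: ✓ → 215018
vin=T58: ✓ → 132680
vin=T69: ✓ → 204283
vin=T43: ✓ → 77323
vin=T65: ✓ → 13473
vin=T21: ✓ → 18472
vin=T66: ✓ → 40874
vin=T45: ✓ → 230060
vin=T13: ✓ → 13976
mpg_avg = (215018 + 132680 + 204283 + 77323 + 13473 + 18472 + 40874 + 230060 + 13976) / 9 = 105128.7777777778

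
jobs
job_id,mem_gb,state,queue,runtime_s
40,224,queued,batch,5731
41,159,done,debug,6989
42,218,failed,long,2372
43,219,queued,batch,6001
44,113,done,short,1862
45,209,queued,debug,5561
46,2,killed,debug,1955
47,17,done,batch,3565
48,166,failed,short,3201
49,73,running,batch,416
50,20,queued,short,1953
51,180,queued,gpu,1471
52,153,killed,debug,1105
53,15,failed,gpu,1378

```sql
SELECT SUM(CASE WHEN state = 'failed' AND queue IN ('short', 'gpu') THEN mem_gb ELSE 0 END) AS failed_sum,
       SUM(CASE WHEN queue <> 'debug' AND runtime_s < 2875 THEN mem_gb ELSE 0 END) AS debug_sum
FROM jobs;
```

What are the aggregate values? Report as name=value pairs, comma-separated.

failed_sum=181, debug_sum=619

[failed_sum: state = 'failed' AND queue IN ('short', 'gpu')]
job_id=40: ✗
job_id=41: ✗
job_id=42: ✗
job_id=43: ✗
job_id=44: ✗
job_id=45: ✗
job_id=46: ✗
job_id=47: ✗
job_id=48: ✓ → 166
job_id=49: ✗
job_id=50: ✗
job_id=51: ✗
job_id=52: ✗
job_id=53: ✓ → 15
failed_sum = 166 + 15 = 181
—
[debug_sum: queue <> 'debug' AND runtime_s < 2875]
job_id=40: ✗
job_id=41: ✗
job_id=42: ✓ → 218
job_id=43: ✗
job_id=44: ✓ → 113
job_id=45: ✗
job_id=46: ✗
job_id=47: ✗
job_id=48: ✗
job_id=49: ✓ → 73
job_id=50: ✓ → 20
job_id=51: ✓ → 180
job_id=52: ✗
job_id=53: ✓ → 15
debug_sum = 218 + 113 + 73 + 20 + 180 + 15 = 619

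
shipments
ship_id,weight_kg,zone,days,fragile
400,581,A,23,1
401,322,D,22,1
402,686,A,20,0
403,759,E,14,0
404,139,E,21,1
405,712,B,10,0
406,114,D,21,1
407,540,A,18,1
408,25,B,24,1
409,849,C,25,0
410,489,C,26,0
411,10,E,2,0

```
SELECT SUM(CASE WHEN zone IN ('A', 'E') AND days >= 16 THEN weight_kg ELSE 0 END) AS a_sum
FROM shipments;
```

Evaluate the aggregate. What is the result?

1946

ship_id=400: ✓ → 581
ship_id=401: ✗
ship_id=402: ✓ → 686
ship_id=403: ✗
ship_id=404: ✓ → 139
ship_id=405: ✗
ship_id=406: ✗
ship_id=407: ✓ → 540
ship_id=408: ✗
ship_id=409: ✗
ship_id=410: ✗
ship_id=411: ✗
a_sum = 581 + 686 + 139 + 540 = 1946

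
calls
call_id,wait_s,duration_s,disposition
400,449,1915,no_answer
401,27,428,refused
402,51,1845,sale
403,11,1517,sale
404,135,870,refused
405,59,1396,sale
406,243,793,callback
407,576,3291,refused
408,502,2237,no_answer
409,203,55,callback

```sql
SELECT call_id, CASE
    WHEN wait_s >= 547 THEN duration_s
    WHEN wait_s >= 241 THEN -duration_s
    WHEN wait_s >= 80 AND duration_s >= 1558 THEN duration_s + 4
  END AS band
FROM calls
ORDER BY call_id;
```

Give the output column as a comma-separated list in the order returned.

call_id=400: wait_s >= 241 → -1915
call_id=401: (no match → NULL) → NULL
call_id=402: (no match → NULL) → NULL
call_id=403: (no match → NULL) → NULL
call_id=404: (no match → NULL) → NULL
call_id=405: (no match → NULL) → NULL
call_id=406: wait_s >= 241 → -793
call_id=407: wait_s >= 547 → 3291
call_id=408: wait_s >= 241 → -2237
call_id=409: (no match → NULL) → NULL

-1915, NULL, NULL, NULL, NULL, NULL, -793, 3291, -2237, NULL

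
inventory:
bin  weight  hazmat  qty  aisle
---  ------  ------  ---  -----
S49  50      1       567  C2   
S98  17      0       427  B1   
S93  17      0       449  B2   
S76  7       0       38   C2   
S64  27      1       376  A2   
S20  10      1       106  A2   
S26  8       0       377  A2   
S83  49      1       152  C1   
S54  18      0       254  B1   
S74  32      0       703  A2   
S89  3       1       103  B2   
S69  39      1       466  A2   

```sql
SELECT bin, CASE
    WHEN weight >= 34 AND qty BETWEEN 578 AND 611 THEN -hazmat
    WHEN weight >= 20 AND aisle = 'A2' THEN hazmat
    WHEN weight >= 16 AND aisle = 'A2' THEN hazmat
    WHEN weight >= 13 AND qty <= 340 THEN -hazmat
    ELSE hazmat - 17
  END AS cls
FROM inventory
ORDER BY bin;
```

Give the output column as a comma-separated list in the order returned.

-16, -17, -16, 0, 1, 1, 0, -17, -1, -16, -17, -17

bin=S20: ELSE → -16
bin=S26: ELSE → -17
bin=S49: ELSE → -16
bin=S54: weight >= 13 AND qty <= 340 → 0
bin=S64: weight >= 20 AND aisle = 'A2' → 1
bin=S69: weight >= 20 AND aisle = 'A2' → 1
bin=S74: weight >= 20 AND aisle = 'A2' → 0
bin=S76: ELSE → -17
bin=S83: weight >= 13 AND qty <= 340 → -1
bin=S89: ELSE → -16
bin=S93: ELSE → -17
bin=S98: ELSE → -17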